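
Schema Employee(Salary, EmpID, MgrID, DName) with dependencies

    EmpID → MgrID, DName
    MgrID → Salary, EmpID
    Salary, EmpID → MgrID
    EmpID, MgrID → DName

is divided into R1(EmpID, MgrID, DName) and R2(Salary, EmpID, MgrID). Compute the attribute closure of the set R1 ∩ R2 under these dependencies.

R1 ∩ R2 = {EmpID, MgrID}.
EmpID → MgrID, DName applies, adding DName
MgrID → Salary, EmpID applies, adding Salary
Closure: {Salary, EmpID, MgrID, DName}.

Salary, EmpID, MgrID, DName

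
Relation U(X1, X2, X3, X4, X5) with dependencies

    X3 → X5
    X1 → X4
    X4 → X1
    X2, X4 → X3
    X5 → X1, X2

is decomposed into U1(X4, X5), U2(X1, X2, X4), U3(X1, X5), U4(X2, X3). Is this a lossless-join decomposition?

No

Chase test. Columns are X1, X2, X3, X4, X5; row i has aⱼ where attribute j ∈ Ui, else bᵢⱼ.
Initial tableau (one row per fragment):
  row 1: b11 b12 b13 a4 a5
  row 2: a1 a2 b23 a4 b25
  row 3: a1 b32 b33 b34 a5
  row 4: b41 a2 a3 b44 b45
Rows 2 and 3 agree on X1; apply X1→X4 and equate their X4 entries.
Rows 1 and 2 agree on X4; apply X4→X1 and equate their X1 entries.
Rows 1 and 3 agree on X5; apply X5→X1, X2 and equate their X1, X2 entries.
Rows 1 and 3 agree on X2, X4; apply X2, X4→X3 and equate their X3 entries.
No row becomes fully distinguished — the join is lossy.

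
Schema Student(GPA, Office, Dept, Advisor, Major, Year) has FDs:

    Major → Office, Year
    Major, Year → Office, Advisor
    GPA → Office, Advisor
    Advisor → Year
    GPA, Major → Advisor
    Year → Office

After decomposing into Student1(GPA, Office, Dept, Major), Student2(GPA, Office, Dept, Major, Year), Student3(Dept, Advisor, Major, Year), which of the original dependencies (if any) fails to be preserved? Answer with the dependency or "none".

GPA → Office, Advisor

Check GPA → Office, Advisor: no single fragment contains all of {GPA, Office, Advisor}, and the restricted closure of {GPA} across the fragments never reaches {Office, Advisor}.
Major → Office, Year is preserved.
Major, Year → Office, Advisor is preserved.
Advisor → Year is preserved.
GPA, Major → Advisor is preserved.
Year → Office is preserved.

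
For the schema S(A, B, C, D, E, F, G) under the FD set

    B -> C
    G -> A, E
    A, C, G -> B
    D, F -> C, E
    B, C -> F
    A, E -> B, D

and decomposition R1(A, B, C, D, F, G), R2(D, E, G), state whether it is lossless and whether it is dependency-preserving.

lossless but not dependency-preserving

Lossless test: (D, G)⁺ = {A, B, C, D, E, F, G}, which contains all of one fragment — lossless.
Dependency preservation: the restricted closure of {D, F} across the fragments never reaches {C, E}, so D, F → C, E cannot be enforced without a join — not preserved.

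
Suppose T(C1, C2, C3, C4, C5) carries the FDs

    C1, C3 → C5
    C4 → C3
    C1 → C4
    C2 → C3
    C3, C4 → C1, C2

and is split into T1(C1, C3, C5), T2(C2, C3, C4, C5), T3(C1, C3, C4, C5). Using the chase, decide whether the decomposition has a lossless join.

Chase test. Columns are C1, C2, C3, C4, C5; row i has aⱼ where attribute j ∈ Ti, else bᵢⱼ.
Initial tableau (one row per fragment):
  row 1: a1 b12 a3 b14 a5
  row 2: b21 a2 a3 a4 a5
  row 3: a1 b32 a3 a4 a5
Rows 1 and 3 agree on C1; apply C1→C4 and equate their C4 entries.
Rows 1 and 2 agree on C3, C4; apply C3, C4→C1, C2 and equate their C1, C2 entries.
Rows 1 and 3 agree on C3, C4; apply C3, C4→C1, C2 and equate their C1, C2 entries.
Row 1 is now all distinguished symbols — the join is lossless.

Yes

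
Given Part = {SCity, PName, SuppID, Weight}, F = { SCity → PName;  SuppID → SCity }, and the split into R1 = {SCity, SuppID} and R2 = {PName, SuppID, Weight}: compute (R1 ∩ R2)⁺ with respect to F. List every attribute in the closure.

SCity, PName, SuppID

R1 ∩ R2 = {SuppID}.
SuppID → SCity applies, adding SCity
SCity → PName applies, adding PName
Closure: {SCity, PName, SuppID}.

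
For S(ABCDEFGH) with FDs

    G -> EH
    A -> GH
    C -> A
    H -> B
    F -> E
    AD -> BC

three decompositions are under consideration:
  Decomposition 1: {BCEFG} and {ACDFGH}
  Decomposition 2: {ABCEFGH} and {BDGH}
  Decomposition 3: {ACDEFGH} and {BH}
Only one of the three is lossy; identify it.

Decomposition 2

Decomposition 1: common = {CFG}, closure = {ABCEFGH} → lossless.
Decomposition 2: common = {BGH}, closure = {BEGH} → lossy.
Decomposition 3: common = {H}, closure = {BH} → lossless.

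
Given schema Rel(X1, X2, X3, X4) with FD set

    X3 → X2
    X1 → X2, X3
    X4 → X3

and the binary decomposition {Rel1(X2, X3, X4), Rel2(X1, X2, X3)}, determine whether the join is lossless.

No

Common attributes: Rel1 ∩ Rel2 = {X2, X3}.
No dependency enlarges {X2, X3}, so (X2, X3)⁺ = {X2, X3}.
The closure contains neither all of Rel1 = {X2, X3, X4} nor all of Rel2 = {X1, X2, X3}, so the common attributes are not a superkey of either fragment. The join is lossy.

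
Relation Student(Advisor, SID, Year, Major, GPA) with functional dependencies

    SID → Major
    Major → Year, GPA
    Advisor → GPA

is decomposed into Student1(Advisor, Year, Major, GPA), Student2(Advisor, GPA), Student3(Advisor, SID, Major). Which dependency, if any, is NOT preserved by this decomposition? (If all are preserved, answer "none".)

none

SID → Major lies within Student3.
Major → Year, GPA lies within Student1.
Advisor → GPA lies within Student1.
Every dependency is enforceable on the fragments, so the decomposition is dependency-preserving.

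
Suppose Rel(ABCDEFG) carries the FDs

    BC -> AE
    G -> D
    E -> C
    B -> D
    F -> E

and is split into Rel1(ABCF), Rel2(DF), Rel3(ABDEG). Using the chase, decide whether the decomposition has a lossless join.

Chase test. Columns are ABCDEFG; row i has aⱼ where attribute j ∈ Reli, else bᵢⱼ.
Initial tableau (one row per fragment):
  row 1: a1 a2 a3 b14 b15 a6 b17
  row 2: b21 b22 b23 a4 b25 a6 b27
  row 3: a1 a2 b33 a4 a5 b36 a7
Rows 1 and 3 agree on B; apply B→D and equate their D entries.
Rows 1 and 2 agree on F; apply F→E and equate their E entries.
Rows 1 and 2 agree on E; apply E→C and equate their C entries.
No row becomes fully distinguished — the join is lossy.

No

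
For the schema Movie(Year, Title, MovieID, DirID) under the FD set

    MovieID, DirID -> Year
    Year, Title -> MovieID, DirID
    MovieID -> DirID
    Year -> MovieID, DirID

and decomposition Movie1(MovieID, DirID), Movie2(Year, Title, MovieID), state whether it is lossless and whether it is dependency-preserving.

lossless and dependency-preserving

Lossless test: (MovieID)⁺ = {Year, MovieID, DirID}, which contains all of one fragment — lossless.
Dependency preservation: MovieID, DirID → Year; Year, Title → MovieID, DirID; Year → MovieID, DirID are not contained in any single fragment, but the restricted closure of each left-hand side across the fragments still reaches the right-hand side; the remaining FDs each lie inside some fragment. All dependencies are preserved.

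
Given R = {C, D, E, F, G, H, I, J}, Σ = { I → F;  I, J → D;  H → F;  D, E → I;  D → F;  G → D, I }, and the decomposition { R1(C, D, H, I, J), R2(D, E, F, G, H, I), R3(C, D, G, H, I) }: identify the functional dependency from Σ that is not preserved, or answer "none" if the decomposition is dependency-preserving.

I → F lies within R2.
I, J → D lies within R1.
H → F lies within R2.
D, E → I lies within R2.
D → F lies within R2.
G → D, I lies within R2.
Every dependency is enforceable on the fragments, so the decomposition is dependency-preserving.

none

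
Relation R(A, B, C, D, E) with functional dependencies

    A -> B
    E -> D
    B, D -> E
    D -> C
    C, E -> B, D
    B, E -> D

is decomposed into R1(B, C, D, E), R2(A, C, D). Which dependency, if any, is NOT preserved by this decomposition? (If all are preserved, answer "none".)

Check A → B: no single fragment contains all of {A, B}, and the restricted closure of {A} across the fragments never reaches {B}.
E → D is preserved.
B, D → E is preserved.
D → C is preserved.
C, E → B, D is preserved.
B, E → D is preserved.

A -> B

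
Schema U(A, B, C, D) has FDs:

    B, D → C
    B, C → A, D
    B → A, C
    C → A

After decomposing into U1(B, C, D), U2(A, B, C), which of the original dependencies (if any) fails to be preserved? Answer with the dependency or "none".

none

B, D → C lies within U1.
B, C → A, D: restricted closure across fragments reaches A, D.
B → A, C lies within U2.
C → A lies within U2.
Every dependency is enforceable on the fragments, so the decomposition is dependency-preserving.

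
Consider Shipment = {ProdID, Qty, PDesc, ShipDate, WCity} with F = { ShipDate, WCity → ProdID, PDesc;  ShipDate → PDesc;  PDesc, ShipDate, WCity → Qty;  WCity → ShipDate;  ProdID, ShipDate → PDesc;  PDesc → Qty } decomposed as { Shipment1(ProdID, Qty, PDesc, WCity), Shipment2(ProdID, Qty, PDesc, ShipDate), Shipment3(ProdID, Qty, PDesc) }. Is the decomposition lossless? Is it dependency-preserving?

Lossless test (chase): applying each FD to every pair of rows produces no changes in the tableau, so no row becomes fully distinguished — the join is lossy.
Dependency preservation: the restricted closure of {WCity} across the fragments never reaches {ShipDate}, so WCity → ShipDate cannot be enforced without a join — not preserved.

lossy and not dependency-preserving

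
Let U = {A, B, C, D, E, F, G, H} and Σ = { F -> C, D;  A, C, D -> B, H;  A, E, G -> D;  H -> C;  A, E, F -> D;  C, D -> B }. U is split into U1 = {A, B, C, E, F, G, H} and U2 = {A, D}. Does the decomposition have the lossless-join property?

Common attributes: U1 ∩ U2 = {A}.
No dependency enlarges {A}, so (A)⁺ = {A}.
The closure contains neither all of U1 = {A, B, C, E, F, G, H} nor all of U2 = {A, D}, so the common attributes are not a superkey of either fragment. The join is lossy.

No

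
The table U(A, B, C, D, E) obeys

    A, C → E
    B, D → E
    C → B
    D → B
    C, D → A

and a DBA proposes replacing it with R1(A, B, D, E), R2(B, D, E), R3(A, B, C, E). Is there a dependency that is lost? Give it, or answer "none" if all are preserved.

Check C, D → A: no single fragment contains all of {A, C, D}, and the restricted closure of {C, D} across the fragments never reaches {A}.
A, C → E is preserved.
B, D → E is preserved.
C → B is preserved.
D → B is preserved.

C, D → A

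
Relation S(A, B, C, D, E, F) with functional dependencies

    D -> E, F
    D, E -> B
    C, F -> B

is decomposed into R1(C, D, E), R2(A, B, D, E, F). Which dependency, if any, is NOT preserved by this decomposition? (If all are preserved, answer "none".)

C, F -> B

Check C, F → B: no single fragment contains all of {B, C, F}, and the restricted closure of {C, F} across the fragments never reaches {B}.
D → E, F is preserved.
D, E → B is preserved.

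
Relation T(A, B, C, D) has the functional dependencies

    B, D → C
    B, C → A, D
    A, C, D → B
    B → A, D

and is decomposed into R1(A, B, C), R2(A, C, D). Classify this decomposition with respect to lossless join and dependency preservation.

Lossless test: (A, C)⁺ = {A, C}, which is a superkey of neither fragment — lossy.
Dependency preservation: the restricted closure of {B, C} across the fragments never reaches {A, D}, so B, C → A, D cannot be enforced without a join — not preserved.

lossy and not dependency-preserving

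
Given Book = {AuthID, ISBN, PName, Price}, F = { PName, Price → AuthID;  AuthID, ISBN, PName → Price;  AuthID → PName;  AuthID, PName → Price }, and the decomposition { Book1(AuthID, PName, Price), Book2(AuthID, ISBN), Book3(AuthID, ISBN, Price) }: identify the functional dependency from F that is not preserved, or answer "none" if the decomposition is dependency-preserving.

none

PName, Price → AuthID lies within Book1.
AuthID, ISBN, PName → Price: restricted closure across fragments reaches Price.
AuthID → PName lies within Book1.
AuthID, PName → Price lies within Book1.
Every dependency is enforceable on the fragments, so the decomposition is dependency-preserving.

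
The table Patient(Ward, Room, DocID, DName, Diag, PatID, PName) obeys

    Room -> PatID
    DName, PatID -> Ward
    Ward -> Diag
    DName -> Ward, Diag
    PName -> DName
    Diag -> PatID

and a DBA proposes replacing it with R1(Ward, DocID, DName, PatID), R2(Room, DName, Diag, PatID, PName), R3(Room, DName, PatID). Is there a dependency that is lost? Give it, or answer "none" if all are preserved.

Check Ward → Diag: no single fragment contains all of {Ward, Diag}, and the restricted closure of {Ward} across the fragments never reaches {Diag}.
Room → PatID is preserved.
DName, PatID → Ward is preserved.
DName → Ward, Diag is preserved.
PName → DName is preserved.
Diag → PatID is preserved.

Ward -> Diag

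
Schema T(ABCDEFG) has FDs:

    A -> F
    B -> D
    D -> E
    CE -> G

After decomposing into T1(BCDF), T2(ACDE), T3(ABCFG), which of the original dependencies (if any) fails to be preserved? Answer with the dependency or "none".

Check CE → G: no single fragment contains all of {CEG}, and the restricted closure of {CE} across the fragments never reaches {G}.
A → F is preserved.
B → D is preserved.
D → E is preserved.

CE -> G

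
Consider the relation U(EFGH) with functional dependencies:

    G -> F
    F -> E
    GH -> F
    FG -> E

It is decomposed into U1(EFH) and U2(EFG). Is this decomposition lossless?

Common attributes: U1 ∩ U2 = {EF}.
No dependency enlarges {EF}, so (EF)⁺ = {EF}.
The closure contains neither all of U1 = {EFH} nor all of U2 = {EFG}, so the common attributes are not a superkey of either fragment. The join is lossy.

No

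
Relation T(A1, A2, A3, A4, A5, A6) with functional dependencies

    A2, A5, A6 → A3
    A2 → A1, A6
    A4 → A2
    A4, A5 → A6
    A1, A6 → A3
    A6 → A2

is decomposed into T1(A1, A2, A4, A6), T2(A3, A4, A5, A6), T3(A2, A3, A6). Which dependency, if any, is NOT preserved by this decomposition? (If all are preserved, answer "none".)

A2, A5, A6 → A3: restricted closure across fragments reaches A3.
A2 → A1, A6 lies within T1.
A4 → A2 lies within T1.
A4, A5 → A6 lies within T2.
A1, A6 → A3: restricted closure across fragments reaches A3.
A6 → A2 lies within T1.
Every dependency is enforceable on the fragments, so the decomposition is dependency-preserving.

none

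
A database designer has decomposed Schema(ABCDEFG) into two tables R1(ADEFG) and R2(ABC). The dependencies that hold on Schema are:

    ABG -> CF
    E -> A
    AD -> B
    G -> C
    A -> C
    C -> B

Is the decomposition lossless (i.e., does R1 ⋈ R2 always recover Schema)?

Yes

Common attributes: R1 ∩ R2 = {A}.
Closure of {A}: A → C applies, adding C; C → B applies, adding B. So (A)⁺ = {ABC}.
This closure contains every attribute of R2, so R1 ∩ R2 → R2. The join is lossless.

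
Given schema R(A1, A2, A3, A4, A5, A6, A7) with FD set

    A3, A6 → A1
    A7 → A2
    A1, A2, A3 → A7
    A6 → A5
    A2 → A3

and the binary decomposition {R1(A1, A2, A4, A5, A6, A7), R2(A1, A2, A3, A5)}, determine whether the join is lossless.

Yes

Common attributes: R1 ∩ R2 = {A1, A2, A5}.
Closure of {A1, A2, A5}: A2 → A3 applies, adding A3; A1, A2, A3 → A7 applies, adding A7. So (A1, A2, A5)⁺ = {A1, A2, A3, A5, A7}.
This closure contains every attribute of R2, so R1 ∩ R2 → R2. The join is lossless.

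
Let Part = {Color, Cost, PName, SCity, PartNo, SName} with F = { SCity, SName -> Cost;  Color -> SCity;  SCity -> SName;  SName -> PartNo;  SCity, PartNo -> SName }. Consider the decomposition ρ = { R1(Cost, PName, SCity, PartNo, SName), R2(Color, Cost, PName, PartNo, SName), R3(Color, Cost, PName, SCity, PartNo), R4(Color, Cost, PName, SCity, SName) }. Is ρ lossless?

Chase test. Columns are Color, Cost, PName, SCity, PartNo, SName; row i has aⱼ where attribute j ∈ Ri, else bᵢⱼ.
Initial tableau (one row per fragment):
  row 1: b11 a2 a3 a4 a5 a6
  row 2: a1 a2 a3 b24 a5 a6
  row 3: a1 a2 a3 a4 a5 b36
  row 4: a1 a2 a3 a4 b45 a6
Rows 2 and 3 agree on Color; apply Color→SCity and equate their SCity entries.
Rows 1 and 3 agree on SCity; apply SCity→SName and equate their SName entries.
Rows 1 and 4 agree on SName; apply SName→PartNo and equate their PartNo entries.
Row 2 is now all distinguished symbols — the join is lossless.

Yes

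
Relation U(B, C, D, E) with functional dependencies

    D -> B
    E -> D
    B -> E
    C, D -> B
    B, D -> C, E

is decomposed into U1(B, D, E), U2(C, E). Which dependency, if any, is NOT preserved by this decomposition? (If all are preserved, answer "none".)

none

D → B lies within U1.
E → D lies within U1.
B → E lies within U1.
C, D → B: restricted closure across fragments reaches B.
B, D → C, E: restricted closure across fragments reaches C, E.
Every dependency is enforceable on the fragments, so the decomposition is dependency-preserving.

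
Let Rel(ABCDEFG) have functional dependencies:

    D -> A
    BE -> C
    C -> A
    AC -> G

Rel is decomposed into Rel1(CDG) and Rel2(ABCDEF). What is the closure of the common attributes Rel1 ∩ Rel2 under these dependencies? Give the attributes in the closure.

ACDG

Rel1 ∩ Rel2 = {CD}.
D → A applies, adding A
AC → G applies, adding G
Closure: {ACDG}.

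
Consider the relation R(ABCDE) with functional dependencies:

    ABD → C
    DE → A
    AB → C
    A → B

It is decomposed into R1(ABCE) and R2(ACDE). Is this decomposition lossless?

Yes

Common attributes: R1 ∩ R2 = {ACE}.
Closure of {ACE}: A → B applies, adding B. So (ACE)⁺ = {ABCE}.
This closure contains every attribute of R1, so R1 ∩ R2 → R1. The join is lossless.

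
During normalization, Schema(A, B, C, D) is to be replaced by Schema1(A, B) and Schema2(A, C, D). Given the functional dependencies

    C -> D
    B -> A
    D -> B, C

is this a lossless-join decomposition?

No

Common attributes: Schema1 ∩ Schema2 = {A}.
No dependency enlarges {A}, so (A)⁺ = {A}.
The closure contains neither all of Schema1 = {A, B} nor all of Schema2 = {A, C, D}, so the common attributes are not a superkey of either fragment. The join is lossy.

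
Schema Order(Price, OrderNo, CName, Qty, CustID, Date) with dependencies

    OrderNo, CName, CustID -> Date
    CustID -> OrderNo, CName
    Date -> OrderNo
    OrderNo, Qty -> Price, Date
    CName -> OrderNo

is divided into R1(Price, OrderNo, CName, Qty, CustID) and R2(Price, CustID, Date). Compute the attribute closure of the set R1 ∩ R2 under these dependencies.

Price, OrderNo, CName, CustID, Date

R1 ∩ R2 = {Price, CustID}.
CustID → OrderNo, CName applies, adding OrderNo, CName
OrderNo, CName, CustID → Date applies, adding Date
Closure: {Price, OrderNo, CName, CustID, Date}.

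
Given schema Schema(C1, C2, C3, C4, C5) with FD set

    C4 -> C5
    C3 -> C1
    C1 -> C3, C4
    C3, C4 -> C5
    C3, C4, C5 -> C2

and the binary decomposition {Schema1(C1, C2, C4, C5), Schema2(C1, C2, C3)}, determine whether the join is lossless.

Yes

Common attributes: Schema1 ∩ Schema2 = {C1, C2}.
Closure of {C1, C2}: C1 → C3, C4 applies, adding C3, C4; C3, C4 → C5 applies, adding C5. So (C1, C2)⁺ = {C1, C2, C3, C4, C5}.
This closure contains every attribute of Schema1, so Schema1 ∩ Schema2 → Schema1. The join is lossless.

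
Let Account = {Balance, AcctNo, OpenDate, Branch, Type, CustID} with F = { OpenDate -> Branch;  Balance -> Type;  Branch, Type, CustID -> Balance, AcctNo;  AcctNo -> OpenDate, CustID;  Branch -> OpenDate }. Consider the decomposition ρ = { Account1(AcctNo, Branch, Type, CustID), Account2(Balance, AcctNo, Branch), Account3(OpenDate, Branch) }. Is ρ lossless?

Chase test. Columns are Balance, AcctNo, OpenDate, Branch, Type, CustID; row i has aⱼ where attribute j ∈ Accounti, else bᵢⱼ.
Initial tableau (one row per fragment):
  row 1: b11 a2 b13 a4 a5 a6
  row 2: a1 a2 b23 a4 b25 b26
  row 3: b31 b32 a3 a4 b35 b36
Rows 1 and 2 agree on AcctNo; apply AcctNo→OpenDate, CustID and equate their OpenDate, CustID entries.
Rows 1 and 3 agree on Branch; apply Branch→OpenDate and equate their OpenDate entries.
No row becomes fully distinguished — the join is lossy.

No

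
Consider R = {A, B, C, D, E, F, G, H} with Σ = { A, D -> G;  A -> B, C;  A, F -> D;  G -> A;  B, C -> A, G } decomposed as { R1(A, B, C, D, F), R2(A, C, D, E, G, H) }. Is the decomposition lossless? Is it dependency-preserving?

Lossless test: (A, C, D)⁺ = {A, B, C, D, G}, which is a superkey of neither fragment — lossy.
Dependency preservation: B, C → A, G is not contained in any single fragment, but the restricted closure of its left-hand side across the fragments still reaches the right-hand side; the remaining FDs each lie inside some fragment. All dependencies are preserved.

lossy but dependency-preserving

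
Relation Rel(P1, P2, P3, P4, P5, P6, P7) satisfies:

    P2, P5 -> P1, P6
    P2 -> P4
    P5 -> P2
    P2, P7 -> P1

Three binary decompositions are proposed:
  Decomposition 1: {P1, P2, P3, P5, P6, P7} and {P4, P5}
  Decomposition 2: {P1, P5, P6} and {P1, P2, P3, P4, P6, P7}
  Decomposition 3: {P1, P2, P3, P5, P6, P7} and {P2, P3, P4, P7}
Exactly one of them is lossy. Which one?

Decomposition 1: common = {P5}, closure = {P1, P2, P4, P5, P6} → lossless.
Decomposition 2: common = {P1, P6}, closure = {P1, P6} → lossy.
Decomposition 3: common = {P2, P3, P7}, closure = {P1, P2, P3, P4, P7} → lossless.

Decomposition 2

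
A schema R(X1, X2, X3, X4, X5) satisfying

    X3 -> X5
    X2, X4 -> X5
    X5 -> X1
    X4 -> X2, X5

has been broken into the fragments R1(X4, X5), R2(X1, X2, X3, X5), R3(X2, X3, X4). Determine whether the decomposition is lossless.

Yes

Chase test. Columns are X1, X2, X3, X4, X5; row i has aⱼ where attribute j ∈ Ri, else bᵢⱼ.
Initial tableau (one row per fragment):
  row 1: b11 b12 b13 a4 a5
  row 2: a1 a2 a3 b24 a5
  row 3: b31 a2 a3 a4 b35
Rows 2 and 3 agree on X3; apply X3→X5 and equate their X5 entries.
Rows 1 and 2 agree on X5; apply X5→X1 and equate their X1 entries.
Rows 1 and 3 agree on X5; apply X5→X1 and equate their X1 entries.
Rows 1 and 3 agree on X4; apply X4→X2, X5 and equate their X2, X5 entries.
Row 3 is now all distinguished symbols — the join is lossless.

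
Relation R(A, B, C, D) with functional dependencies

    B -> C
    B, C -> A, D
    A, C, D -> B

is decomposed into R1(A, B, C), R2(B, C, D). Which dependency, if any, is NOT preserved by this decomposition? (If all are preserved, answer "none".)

Check A, C, D → B: no single fragment contains all of {A, B, C, D}, and the restricted closure of {A, C, D} across the fragments never reaches {B}.
B → C is preserved.
B, C → A, D is preserved.

A, C, D -> B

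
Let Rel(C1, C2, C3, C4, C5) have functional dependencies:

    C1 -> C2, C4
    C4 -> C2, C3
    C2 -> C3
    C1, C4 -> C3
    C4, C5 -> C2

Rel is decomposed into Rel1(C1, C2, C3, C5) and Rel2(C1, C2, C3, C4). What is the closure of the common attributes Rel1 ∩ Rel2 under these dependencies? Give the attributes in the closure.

Rel1 ∩ Rel2 = {C1, C2, C3}.
C1 → C2, C4 applies, adding C4
Closure: {C1, C2, C3, C4}.

C1, C2, C3, C4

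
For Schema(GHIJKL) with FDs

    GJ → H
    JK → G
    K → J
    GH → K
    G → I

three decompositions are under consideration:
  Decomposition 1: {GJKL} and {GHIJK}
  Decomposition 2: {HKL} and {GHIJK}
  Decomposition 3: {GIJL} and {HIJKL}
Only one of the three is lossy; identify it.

Decomposition 3

Decomposition 1: common = {GJK}, closure = {GHIJK} → lossless.
Decomposition 2: common = {HK}, closure = {GHIJK} → lossless.
Decomposition 3: common = {IJL}, closure = {IJL} → lossy.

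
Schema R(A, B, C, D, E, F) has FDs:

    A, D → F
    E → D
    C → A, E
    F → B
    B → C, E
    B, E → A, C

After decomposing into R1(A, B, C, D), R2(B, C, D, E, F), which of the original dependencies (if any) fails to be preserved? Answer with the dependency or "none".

none

A, D → F: restricted closure across fragments reaches F.
E → D lies within R2.
C → A, E: restricted closure across fragments reaches A, E.
F → B lies within R2.
B → C, E lies within R2.
B, E → A, C: restricted closure across fragments reaches A, C.
Every dependency is enforceable on the fragments, so the decomposition is dependency-preserving.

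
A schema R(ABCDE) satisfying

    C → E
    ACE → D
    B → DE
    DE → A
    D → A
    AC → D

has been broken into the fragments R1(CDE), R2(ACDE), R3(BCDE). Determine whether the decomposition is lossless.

Yes

Chase test. Columns are ABCDE; row i has aⱼ where attribute j ∈ Ri, else bᵢⱼ.
Initial tableau (one row per fragment):
  row 1: b11 b12 a3 a4 a5
  row 2: a1 b22 a3 a4 a5
  row 3: b31 a2 a3 a4 a5
Rows 1 and 2 agree on DE; apply DE→A and equate their A entries.
Rows 1 and 3 agree on DE; apply DE→A and equate their A entries.
Row 3 is now all distinguished symbols — the join is lossless.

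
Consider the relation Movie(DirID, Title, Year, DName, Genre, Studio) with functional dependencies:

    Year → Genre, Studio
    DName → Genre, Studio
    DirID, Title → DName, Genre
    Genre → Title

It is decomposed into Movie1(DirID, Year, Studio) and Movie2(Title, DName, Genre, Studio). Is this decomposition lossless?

No

Common attributes: Movie1 ∩ Movie2 = {Studio}.
No dependency enlarges {Studio}, so (Studio)⁺ = {Studio}.
The closure contains neither all of Movie1 = {DirID, Year, Studio} nor all of Movie2 = {Title, DName, Genre, Studio}, so the common attributes are not a superkey of either fragment. The join is lossy.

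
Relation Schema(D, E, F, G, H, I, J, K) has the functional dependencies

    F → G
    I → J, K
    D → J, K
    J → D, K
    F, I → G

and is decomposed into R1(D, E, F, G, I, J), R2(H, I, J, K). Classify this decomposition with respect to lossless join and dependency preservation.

Lossless test: (I, J)⁺ = {D, I, J, K}, which is a superkey of neither fragment — lossy.
Dependency preservation: D → J, K; J → D, K are not contained in any single fragment, but the restricted closure of each left-hand side across the fragments still reaches the right-hand side; the remaining FDs each lie inside some fragment. All dependencies are preserved.

lossy but dependency-preserving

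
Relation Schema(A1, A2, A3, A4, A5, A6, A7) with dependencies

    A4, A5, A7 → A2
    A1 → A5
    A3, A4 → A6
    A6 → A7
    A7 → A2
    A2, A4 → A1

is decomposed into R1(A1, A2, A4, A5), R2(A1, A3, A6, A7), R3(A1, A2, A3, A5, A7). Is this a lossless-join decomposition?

No

Chase test. Columns are A1, A2, A3, A4, A5, A6, A7; row i has aⱼ where attribute j ∈ Ri, else bᵢⱼ.
Initial tableau (one row per fragment):
  row 1: a1 a2 b13 a4 a5 b16 b17
  row 2: a1 b22 a3 b24 b25 a6 a7
  row 3: a1 a2 a3 b34 a5 b36 a7
Rows 1 and 2 agree on A1; apply A1→A5 and equate their A5 entries.
Rows 2 and 3 agree on A7; apply A7→A2 and equate their A2 entries.
No row becomes fully distinguished — the join is lossy.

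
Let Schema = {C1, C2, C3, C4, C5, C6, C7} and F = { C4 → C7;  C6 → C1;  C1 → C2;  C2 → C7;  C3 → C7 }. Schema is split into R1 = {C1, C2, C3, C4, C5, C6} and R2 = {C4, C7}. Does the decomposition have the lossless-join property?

Yes

Common attributes: R1 ∩ R2 = {C4}.
Closure of {C4}: C4 → C7 applies, adding C7. So (C4)⁺ = {C4, C7}.
This closure contains every attribute of R2, so R1 ∩ R2 → R2. The join is lossless.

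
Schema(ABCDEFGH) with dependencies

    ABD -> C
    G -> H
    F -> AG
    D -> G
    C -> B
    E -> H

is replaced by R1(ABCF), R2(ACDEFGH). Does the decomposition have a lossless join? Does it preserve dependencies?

Lossless test: (ACF)⁺ = {ABCFGH}, which contains all of one fragment — lossless.
Dependency preservation: the restricted closure of {ABD} across the fragments never reaches {C}, so ABD → C cannot be enforced without a join — not preserved.

lossless but not dependency-preserving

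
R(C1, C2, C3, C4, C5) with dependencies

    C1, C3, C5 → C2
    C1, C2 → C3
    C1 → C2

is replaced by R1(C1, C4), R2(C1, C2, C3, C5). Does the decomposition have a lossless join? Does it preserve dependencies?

Lossless test: (C1)⁺ = {C1, C2, C3}, which is a superkey of neither fragment — lossy.
Dependency preservation: every FD's attributes lie within a single fragment, so each can be enforced locally — preserved.

lossy but dependency-preserving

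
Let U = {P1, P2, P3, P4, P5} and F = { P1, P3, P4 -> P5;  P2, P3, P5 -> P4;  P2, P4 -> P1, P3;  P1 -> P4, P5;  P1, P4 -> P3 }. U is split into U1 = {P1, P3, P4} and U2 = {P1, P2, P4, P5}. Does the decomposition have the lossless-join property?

Yes

Common attributes: U1 ∩ U2 = {P1, P4}.
Closure of {P1, P4}: P1 → P4, P5 applies, adding P5; P1, P4 → P3 applies, adding P3. So (P1, P4)⁺ = {P1, P3, P4, P5}.
This closure contains every attribute of U1, so U1 ∩ U2 → U1. The join is lossless.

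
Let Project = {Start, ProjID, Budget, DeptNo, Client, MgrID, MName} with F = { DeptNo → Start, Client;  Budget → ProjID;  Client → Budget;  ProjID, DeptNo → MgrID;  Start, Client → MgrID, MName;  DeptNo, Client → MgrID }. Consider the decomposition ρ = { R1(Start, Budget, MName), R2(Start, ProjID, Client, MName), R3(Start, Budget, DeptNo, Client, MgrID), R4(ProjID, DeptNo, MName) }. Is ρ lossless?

Yes

Chase test. Columns are Start, ProjID, Budget, DeptNo, Client, MgrID, MName; row i has aⱼ where attribute j ∈ Ri, else bᵢⱼ.
Initial tableau (one row per fragment):
  row 1: a1 b12 a3 b14 b15 b16 a7
  row 2: a1 a2 b23 b24 a5 b26 a7
  row 3: a1 b32 a3 a4 a5 a6 b37
  row 4: b41 a2 b43 a4 b45 b46 a7
Rows 3 and 4 agree on DeptNo; apply DeptNo→Start, Client and equate their Start, Client entries.
Rows 1 and 3 agree on Budget; apply Budget→ProjID and equate their ProjID entries.
Rows 2 and 3 agree on Client; apply Client→Budget and equate their Budget entries.
Rows 2 and 4 agree on Client; apply Client→Budget and equate their Budget entries.
Rows 2 and 3 agree on Start, Client; apply Start, Client→MgrID, MName and equate their MgrID, MName entries.
Rows 2 and 4 agree on Start, Client; apply Start, Client→MgrID, MName and equate their MgrID, MName entries.
Rows 1 and 2 agree on Budget; apply Budget→ProjID and equate their ProjID entries.
Row 3 is now all distinguished symbols — the join is lossless.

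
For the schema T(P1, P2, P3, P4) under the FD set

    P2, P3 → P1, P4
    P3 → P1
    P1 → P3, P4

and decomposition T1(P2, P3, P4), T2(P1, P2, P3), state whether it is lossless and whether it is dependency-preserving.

lossless and dependency-preserving

Lossless test: (P2, P3)⁺ = {P1, P2, P3, P4}, which contains all of one fragment — lossless.
Dependency preservation: P2, P3 → P1, P4; P1 → P3, P4 are not contained in any single fragment, but the restricted closure of each left-hand side across the fragments still reaches the right-hand side; the remaining FDs each lie inside some fragment. All dependencies are preserved.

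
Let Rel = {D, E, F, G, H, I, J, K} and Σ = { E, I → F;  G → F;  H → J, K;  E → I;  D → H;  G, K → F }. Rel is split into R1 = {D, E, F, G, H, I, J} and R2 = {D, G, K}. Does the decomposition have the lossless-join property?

Common attributes: R1 ∩ R2 = {D, G}.
Closure of {D, G}: G → F applies, adding F; D → H applies, adding H; H → J, K applies, adding J, K. So (D, G)⁺ = {D, F, G, H, J, K}.
This closure contains every attribute of R2, so R1 ∩ R2 → R2. The join is lossless.

Yes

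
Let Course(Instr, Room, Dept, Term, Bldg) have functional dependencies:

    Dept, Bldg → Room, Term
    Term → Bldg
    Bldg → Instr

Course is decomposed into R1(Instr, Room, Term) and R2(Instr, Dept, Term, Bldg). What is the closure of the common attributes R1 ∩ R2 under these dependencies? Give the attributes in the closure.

Instr, Term, Bldg

R1 ∩ R2 = {Instr, Term}.
Term → Bldg applies, adding Bldg
Closure: {Instr, Term, Bldg}.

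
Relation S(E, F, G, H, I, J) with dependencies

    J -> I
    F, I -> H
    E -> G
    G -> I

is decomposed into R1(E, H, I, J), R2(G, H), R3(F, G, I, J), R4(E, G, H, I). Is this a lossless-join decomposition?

No

Chase test. Columns are E, F, G, H, I, J; row i has aⱼ where attribute j ∈ Ri, else bᵢⱼ.
Initial tableau (one row per fragment):
  row 1: a1 b12 b13 a4 a5 a6
  row 2: b21 b22 a3 a4 b25 b26
  row 3: b31 a2 a3 b34 a5 a6
  row 4: a1 b42 a3 a4 a5 b46
Rows 1 and 4 agree on E; apply E→G and equate their G entries.
Rows 1 and 2 agree on G; apply G→I and equate their I entries.
No row becomes fully distinguished — the join is lossy.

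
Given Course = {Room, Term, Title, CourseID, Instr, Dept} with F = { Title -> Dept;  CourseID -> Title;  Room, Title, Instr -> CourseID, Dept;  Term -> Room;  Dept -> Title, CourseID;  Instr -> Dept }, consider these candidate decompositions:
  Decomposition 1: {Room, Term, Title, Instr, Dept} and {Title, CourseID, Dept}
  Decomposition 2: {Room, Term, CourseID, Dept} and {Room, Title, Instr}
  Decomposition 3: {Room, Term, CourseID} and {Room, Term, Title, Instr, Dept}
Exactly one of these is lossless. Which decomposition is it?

Decomposition 1: common = {Title, Dept}, closure = {Title, CourseID, Dept} → lossless.
Decomposition 2: common = {Room}, closure = {Room} → lossy.
Decomposition 3: common = {Room, Term}, closure = {Room, Term} → lossy.

Decomposition 1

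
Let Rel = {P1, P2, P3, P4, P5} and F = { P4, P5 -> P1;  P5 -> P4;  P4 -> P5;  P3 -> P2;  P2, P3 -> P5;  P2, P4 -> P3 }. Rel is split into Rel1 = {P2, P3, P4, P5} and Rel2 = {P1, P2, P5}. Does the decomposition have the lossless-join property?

Common attributes: Rel1 ∩ Rel2 = {P2, P5}.
Closure of {P2, P5}: P5 → P4 applies, adding P4; P2, P4 → P3 applies, adding P3; P4, P5 → P1 applies, adding P1. So (P2, P5)⁺ = {P1, P2, P3, P4, P5}.
This closure contains every attribute of Rel1, so Rel1 ∩ Rel2 → Rel1. The join is lossless.

Yes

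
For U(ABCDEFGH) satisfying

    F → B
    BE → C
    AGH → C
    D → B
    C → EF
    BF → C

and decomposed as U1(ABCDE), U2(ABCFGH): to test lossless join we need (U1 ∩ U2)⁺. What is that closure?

ABCEF

U1 ∩ U2 = {ABC}.
C → EF applies, adding EF
Closure: {ABCEF}.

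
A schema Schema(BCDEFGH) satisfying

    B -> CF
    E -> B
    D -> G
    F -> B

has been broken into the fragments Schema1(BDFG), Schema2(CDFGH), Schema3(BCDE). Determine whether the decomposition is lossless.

Chase test. Columns are BCDEFGH; row i has aⱼ where attribute j ∈ Schemai, else bᵢⱼ.
Initial tableau (one row per fragment):
  row 1: a1 b12 a3 b14 a5 a6 b17
  row 2: b21 a2 a3 b24 a5 a6 a7
  row 3: a1 a2 a3 a4 b35 b36 b37
Rows 1 and 3 agree on B; apply B→CF and equate their CF entries.
Rows 1 and 3 agree on D; apply D→G and equate their G entries.
Rows 1 and 2 agree on F; apply F→B and equate their B entries.
No row becomes fully distinguished — the join is lossy.

No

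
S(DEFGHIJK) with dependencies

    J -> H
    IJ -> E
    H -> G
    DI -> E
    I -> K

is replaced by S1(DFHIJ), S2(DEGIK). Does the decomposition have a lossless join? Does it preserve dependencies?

lossy and not dependency-preserving

Lossless test: (DI)⁺ = {DEIK}, which is a superkey of neither fragment — lossy.
Dependency preservation: the restricted closure of {IJ} across the fragments never reaches {E}, so IJ → E cannot be enforced without a join — not preserved.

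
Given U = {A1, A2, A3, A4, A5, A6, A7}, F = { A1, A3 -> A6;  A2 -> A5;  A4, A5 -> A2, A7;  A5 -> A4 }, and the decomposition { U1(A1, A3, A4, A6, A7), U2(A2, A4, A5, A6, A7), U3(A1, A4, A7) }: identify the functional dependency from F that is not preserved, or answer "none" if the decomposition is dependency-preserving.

A1, A3 → A6 lies within U1.
A2 → A5 lies within U2.
A4, A5 → A2, A7 lies within U2.
A5 → A4 lies within U2.
Every dependency is enforceable on the fragments, so the decomposition is dependency-preserving.

none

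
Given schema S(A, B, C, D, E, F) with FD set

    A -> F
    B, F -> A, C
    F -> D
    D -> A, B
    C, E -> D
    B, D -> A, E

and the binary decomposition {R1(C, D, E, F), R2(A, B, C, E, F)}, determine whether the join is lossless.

Yes

Common attributes: R1 ∩ R2 = {C, E, F}.
Closure of {C, E, F}: F → D applies, adding D; D → A, B applies, adding A, B. So (C, E, F)⁺ = {A, B, C, D, E, F}.
This closure contains every attribute of R1, so R1 ∩ R2 → R1. The join is lossless.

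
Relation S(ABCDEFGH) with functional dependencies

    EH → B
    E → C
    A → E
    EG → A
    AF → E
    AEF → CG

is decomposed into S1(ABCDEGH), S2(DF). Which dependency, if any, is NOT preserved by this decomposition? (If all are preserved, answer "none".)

AEF → CG

Check AEF → CG: no single fragment contains all of {ACEFG}, and the restricted closure of {AEF} across the fragments never reaches {CG}.
EH → B is preserved.
E → C is preserved.
A → E is preserved.
EG → A is preserved.
AF → E is preserved.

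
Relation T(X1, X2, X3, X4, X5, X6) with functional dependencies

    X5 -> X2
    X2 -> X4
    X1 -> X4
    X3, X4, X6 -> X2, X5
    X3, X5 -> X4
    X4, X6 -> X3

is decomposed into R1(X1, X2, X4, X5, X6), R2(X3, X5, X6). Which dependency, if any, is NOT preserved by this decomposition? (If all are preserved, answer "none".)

none

X5 → X2 lies within R1.
X2 → X4 lies within R1.
X1 → X4 lies within R1.
X3, X4, X6 → X2, X5: restricted closure across fragments reaches X2, X5.
X3, X5 → X4: restricted closure across fragments reaches X4.
X4, X6 → X3: restricted closure across fragments reaches X3.
Every dependency is enforceable on the fragments, so the decomposition is dependency-preserving.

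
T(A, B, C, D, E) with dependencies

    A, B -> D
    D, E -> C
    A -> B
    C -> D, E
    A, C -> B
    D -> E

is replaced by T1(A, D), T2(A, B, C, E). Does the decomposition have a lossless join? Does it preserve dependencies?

Lossless test: (A)⁺ = {A, B, C, D, E}, which contains all of one fragment — lossless.
Dependency preservation: the restricted closure of {D, E} across the fragments never reaches {C}, so D, E → C cannot be enforced without a join — not preserved.

lossless but not dependency-preserving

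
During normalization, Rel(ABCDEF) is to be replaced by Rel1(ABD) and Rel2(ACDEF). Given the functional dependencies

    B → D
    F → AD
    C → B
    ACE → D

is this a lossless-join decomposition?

No

Common attributes: Rel1 ∩ Rel2 = {AD}.
No dependency enlarges {AD}, so (AD)⁺ = {AD}.
The closure contains neither all of Rel1 = {ABD} nor all of Rel2 = {ACDEF}, so the common attributes are not a superkey of either fragment. The join is lossy.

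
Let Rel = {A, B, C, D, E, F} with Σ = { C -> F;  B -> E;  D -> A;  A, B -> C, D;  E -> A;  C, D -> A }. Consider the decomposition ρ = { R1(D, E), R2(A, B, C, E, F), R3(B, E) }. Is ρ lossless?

Chase test. Columns are A, B, C, D, E, F; row i has aⱼ where attribute j ∈ Ri, else bᵢⱼ.
Initial tableau (one row per fragment):
  row 1: b11 b12 b13 a4 a5 b16
  row 2: a1 a2 a3 b24 a5 a6
  row 3: b31 a2 b33 b34 a5 b36
Rows 1 and 2 agree on E; apply E→A and equate their A entries.
Rows 1 and 3 agree on E; apply E→A and equate their A entries.
Rows 2 and 3 agree on A, B; apply A, B→C, D and equate their C, D entries.
Rows 2 and 3 agree on C; apply C→F and equate their F entries.
No row becomes fully distinguished — the join is lossy.

No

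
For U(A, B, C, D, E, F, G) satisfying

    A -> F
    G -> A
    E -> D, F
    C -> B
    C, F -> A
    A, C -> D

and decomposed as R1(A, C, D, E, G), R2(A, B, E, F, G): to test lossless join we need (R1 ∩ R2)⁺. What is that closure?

R1 ∩ R2 = {A, E, G}.
A → F applies, adding F
E → D, F applies, adding D
Closure: {A, D, E, F, G}.

A, D, E, F, G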